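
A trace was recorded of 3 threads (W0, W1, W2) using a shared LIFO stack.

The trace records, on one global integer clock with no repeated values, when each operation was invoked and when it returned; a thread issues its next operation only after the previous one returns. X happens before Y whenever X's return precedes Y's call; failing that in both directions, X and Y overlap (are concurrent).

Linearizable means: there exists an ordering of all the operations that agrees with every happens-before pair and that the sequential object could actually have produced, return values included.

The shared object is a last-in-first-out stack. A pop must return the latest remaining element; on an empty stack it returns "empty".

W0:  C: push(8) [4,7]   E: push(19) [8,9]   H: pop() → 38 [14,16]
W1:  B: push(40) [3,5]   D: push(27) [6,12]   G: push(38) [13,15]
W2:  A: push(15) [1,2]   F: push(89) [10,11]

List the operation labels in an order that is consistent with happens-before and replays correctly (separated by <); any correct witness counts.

A < B < C < D < E < F < G < H

1. A push(15), leaving stack <15>
2. B push(40), leaving stack <15,40>
3. C push(8), leaving stack <15,40,8>
4. D push(27), leaving stack <15,40,8,27>
5. E push(19), leaving stack <15,40,8,27,19>
6. F push(89), leaving stack <15,40,8,27,19,89>
7. G push(38), leaving stack <15,40,8,27,19,89,38>
8. H pop() → 38, leaving stack <15,40,8,27,19,89>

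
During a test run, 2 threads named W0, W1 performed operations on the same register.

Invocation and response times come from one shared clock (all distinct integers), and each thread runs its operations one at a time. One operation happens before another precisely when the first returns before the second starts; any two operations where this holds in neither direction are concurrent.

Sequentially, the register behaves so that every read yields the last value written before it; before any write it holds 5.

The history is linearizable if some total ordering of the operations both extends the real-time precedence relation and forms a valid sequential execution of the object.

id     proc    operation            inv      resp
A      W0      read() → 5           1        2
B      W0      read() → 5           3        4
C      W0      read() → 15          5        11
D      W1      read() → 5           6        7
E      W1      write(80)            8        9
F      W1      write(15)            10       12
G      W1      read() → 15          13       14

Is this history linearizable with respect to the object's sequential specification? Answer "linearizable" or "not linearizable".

linearizable

one valid linearization: A, B, D, E, F, C, G
1. A read() → 5, leaving value 5
2. B read() → 5, leaving value 5
3. D read() → 5, leaving value 5
4. E write(80), leaving value 80
5. F write(15), leaving value 15
6. C read() → 15, leaving value 15
7. G read() → 15, leaving value 15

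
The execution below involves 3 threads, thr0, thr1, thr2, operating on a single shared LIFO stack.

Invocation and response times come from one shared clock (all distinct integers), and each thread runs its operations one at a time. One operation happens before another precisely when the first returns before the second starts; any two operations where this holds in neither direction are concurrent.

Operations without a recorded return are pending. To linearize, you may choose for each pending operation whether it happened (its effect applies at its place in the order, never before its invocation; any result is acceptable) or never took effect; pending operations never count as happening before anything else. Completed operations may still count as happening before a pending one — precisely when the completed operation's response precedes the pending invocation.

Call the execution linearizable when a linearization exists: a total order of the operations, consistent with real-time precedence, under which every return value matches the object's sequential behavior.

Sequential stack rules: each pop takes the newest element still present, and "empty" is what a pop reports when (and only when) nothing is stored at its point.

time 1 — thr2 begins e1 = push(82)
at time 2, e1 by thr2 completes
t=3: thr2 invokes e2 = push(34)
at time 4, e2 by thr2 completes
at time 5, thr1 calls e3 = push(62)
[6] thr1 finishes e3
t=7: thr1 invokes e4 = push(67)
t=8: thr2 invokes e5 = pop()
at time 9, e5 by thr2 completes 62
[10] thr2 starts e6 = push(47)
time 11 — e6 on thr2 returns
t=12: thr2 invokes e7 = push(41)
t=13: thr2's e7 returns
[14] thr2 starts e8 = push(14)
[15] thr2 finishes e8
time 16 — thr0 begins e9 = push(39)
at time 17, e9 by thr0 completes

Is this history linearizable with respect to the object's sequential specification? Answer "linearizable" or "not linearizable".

linearizable

witness order: e1, e2, e3, e5, e4, e6, e7, e8, e9
step 1: e1 push(82) — stack <82>
step 2: e2 push(34) — stack <82,34>
step 3: e3 push(62) — stack <82,34,62>
step 4: e5 pop() → 62 — stack <82,34>
step 5: e4 push(67) (pending, included) — stack <82,34,67>
step 6: e6 push(47) — stack <82,34,67,47>
step 7: e7 push(41) — stack <82,34,67,47,41>
step 8: e8 push(14) — stack <82,34,67,47,41,14>
step 9: e9 push(39) — stack <82,34,67,47,41,14,39>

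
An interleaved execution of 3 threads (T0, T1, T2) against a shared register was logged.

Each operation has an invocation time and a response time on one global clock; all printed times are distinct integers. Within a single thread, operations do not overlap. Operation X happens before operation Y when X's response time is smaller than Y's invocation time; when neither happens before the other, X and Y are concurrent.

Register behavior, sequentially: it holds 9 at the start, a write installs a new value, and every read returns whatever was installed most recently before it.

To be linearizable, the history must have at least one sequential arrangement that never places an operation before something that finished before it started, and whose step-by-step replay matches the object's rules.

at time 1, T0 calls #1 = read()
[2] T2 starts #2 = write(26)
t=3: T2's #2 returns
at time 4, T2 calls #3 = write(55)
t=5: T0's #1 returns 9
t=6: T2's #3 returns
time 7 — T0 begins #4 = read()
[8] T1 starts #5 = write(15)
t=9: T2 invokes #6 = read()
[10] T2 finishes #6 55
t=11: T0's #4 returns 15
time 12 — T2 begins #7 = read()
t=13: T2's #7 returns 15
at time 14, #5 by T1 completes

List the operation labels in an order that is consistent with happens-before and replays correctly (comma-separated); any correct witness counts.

#1, #2, #3, #6, #5, #4, #7

1. #1 read() → 9, leaving value 9
2. #2 write(26), leaving value 26
3. #3 write(55), leaving value 55
4. #6 read() → 55, leaving value 55
5. #5 write(15), leaving value 15
6. #4 read() → 15, leaving value 15
7. #7 read() → 15, leaving value 15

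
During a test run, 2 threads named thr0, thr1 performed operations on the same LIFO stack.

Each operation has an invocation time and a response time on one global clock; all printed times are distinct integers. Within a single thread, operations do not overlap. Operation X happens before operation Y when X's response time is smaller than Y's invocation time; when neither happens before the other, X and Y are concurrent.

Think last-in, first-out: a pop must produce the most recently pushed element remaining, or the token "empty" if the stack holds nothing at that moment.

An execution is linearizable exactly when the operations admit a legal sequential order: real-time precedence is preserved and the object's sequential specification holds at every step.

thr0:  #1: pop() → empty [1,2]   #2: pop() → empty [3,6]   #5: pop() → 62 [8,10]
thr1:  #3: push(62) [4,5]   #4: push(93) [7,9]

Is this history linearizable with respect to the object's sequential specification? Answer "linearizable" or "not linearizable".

linearizable

a witness: #1, #2, #3, #5, #4
step 1: #1 pop() → empty — stack <>
step 2: #2 pop() → empty — stack <>
step 3: #3 push(62) — stack <62>
step 4: #5 pop() → 62 — stack <>
step 5: #4 push(93) — stack <93>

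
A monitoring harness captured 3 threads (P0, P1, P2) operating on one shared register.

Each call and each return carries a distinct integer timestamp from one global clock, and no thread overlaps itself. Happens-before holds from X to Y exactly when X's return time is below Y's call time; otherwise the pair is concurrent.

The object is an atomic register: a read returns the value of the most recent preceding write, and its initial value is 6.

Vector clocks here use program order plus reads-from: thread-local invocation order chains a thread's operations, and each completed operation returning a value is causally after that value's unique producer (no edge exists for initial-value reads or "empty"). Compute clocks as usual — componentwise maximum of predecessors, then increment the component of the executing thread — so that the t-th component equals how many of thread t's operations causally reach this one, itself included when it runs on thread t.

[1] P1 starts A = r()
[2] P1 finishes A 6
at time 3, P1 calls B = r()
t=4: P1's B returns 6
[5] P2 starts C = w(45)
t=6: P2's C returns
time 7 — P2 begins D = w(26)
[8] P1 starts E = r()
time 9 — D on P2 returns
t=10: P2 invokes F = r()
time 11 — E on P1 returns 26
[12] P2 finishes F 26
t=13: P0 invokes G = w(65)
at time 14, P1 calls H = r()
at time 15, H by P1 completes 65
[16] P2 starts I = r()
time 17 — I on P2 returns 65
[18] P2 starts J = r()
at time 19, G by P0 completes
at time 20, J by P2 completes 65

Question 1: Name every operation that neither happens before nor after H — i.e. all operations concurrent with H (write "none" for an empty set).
Answer: G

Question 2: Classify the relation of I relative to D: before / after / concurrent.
Answer: after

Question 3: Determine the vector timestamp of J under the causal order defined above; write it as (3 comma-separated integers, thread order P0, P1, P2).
Answer: (1, 0, 5)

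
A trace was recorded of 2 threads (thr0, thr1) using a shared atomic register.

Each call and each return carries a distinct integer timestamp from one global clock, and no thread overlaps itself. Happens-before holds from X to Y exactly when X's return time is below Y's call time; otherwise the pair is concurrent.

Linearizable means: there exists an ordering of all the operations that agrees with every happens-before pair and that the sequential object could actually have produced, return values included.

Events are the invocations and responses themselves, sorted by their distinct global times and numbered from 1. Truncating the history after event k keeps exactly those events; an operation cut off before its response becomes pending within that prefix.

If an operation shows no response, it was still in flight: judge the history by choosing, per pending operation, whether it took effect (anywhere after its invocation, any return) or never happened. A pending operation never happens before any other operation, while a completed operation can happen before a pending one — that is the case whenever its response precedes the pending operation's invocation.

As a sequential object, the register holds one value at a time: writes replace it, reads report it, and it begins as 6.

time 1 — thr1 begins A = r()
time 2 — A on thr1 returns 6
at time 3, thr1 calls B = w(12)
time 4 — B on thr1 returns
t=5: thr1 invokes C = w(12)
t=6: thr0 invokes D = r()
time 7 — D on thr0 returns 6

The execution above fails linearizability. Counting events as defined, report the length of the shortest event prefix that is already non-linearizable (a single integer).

7

events 1..6 are still linearizable — one witness is A, B:
step 1: A r() → 6 — value 6
step 2: B w(12) — value 12
event 7 — D's response, time 7 — after it, nothing linearizes
including or dropping the 1 pending operation (C) in any combination fails
take A, B, D (pending dropped): step 3 already fails, because D r() → 6 cannot occur there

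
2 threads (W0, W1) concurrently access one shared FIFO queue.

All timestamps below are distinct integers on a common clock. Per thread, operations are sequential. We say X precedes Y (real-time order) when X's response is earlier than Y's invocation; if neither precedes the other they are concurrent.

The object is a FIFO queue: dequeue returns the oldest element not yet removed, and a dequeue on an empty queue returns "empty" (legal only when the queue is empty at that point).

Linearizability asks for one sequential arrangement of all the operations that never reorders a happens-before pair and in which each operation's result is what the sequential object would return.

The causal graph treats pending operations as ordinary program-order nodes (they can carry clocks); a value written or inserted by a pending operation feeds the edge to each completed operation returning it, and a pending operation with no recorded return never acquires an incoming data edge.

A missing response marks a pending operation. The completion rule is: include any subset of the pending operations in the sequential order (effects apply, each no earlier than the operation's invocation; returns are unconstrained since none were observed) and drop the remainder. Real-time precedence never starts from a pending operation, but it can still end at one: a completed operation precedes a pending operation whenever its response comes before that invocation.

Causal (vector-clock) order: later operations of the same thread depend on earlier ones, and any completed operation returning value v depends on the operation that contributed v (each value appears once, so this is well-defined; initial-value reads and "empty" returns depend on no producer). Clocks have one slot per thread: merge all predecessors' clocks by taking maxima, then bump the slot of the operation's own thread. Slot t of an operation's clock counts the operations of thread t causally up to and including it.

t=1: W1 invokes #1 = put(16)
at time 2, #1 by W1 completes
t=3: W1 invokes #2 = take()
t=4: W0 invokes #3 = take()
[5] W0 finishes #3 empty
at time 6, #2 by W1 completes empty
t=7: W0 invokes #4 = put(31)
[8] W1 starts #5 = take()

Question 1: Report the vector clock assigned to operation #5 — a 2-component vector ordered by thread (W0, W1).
(0, 3)

no predecessors for #1 (invoked 1): W1 increments from zero → (0, 1)
no predecessors for #3 (invoked 4): W0 increments from zero → (1, 0)
from VC(#1)=(0, 1), #2 (invoked 3) maxes components and bumps W1 → (0, 2)
from VC(#3)=(1, 0), #4 (invoked 7) maxes components and bumps W0 → (2, 0)
from VC(#2)=(0, 2), #5 (invoked 8) maxes components and bumps W1 → (0, 3)
target: VC(#5) = (0, 3)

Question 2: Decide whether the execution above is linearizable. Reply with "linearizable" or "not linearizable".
not linearizable

prefix check: 1..5 passes, 1..6 fails once #2's time-6 response joins
3 completed operations, 2 real-time-consistent orders — every FIFO queue replay fails
e.g. #1, #2, #3: illegal at step 2, since #2 take() → empty cannot apply there
e.g. #1, #3, #2: illegal at step 2, since #3 take() → empty cannot apply there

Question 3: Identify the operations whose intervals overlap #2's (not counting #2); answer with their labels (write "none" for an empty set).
#3

#2 runs from 3 to 6; window-overlapping ops are concurrent
#1 [1,2]: before
#3 [4,5]: concurrent
#4 [7,…): after
#5 [8,…): after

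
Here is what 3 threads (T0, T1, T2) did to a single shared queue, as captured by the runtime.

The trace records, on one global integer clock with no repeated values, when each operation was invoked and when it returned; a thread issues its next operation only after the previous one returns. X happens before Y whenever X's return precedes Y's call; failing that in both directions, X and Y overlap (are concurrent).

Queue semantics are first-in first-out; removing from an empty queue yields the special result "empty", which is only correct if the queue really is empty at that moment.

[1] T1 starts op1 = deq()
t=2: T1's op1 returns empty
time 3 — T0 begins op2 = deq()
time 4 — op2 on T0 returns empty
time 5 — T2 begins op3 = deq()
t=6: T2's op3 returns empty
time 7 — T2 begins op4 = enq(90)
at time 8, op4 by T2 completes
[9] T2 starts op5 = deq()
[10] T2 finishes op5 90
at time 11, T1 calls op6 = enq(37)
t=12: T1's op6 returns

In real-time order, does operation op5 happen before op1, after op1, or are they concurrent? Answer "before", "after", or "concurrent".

op5 spans [9,10], op1 spans [1,2]
resp(op1)=2 < inv(op5)=9

after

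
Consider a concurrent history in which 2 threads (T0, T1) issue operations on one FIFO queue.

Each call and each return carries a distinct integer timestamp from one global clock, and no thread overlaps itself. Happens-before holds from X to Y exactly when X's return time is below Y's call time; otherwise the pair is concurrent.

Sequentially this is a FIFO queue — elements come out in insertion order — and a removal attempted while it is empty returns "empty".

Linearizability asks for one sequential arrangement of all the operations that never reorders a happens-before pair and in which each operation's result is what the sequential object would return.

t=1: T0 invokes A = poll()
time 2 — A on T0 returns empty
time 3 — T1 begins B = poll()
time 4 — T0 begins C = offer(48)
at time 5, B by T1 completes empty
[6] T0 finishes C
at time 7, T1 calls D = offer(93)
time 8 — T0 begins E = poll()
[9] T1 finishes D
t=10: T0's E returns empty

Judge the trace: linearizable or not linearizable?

events 1..9 are fine; event 10 — the response of E at time 10 — makes the prefix non-linearizable
the 5 completed operations admit 4 real-time orders; each fails the FIFO queue replay
sample order A, B, C, D, E stalls at step 5 — E poll() → empty has no legal effect
sample order A, B, C, E, D stalls at step 4 — E poll() → empty has no legal effect

not linearizable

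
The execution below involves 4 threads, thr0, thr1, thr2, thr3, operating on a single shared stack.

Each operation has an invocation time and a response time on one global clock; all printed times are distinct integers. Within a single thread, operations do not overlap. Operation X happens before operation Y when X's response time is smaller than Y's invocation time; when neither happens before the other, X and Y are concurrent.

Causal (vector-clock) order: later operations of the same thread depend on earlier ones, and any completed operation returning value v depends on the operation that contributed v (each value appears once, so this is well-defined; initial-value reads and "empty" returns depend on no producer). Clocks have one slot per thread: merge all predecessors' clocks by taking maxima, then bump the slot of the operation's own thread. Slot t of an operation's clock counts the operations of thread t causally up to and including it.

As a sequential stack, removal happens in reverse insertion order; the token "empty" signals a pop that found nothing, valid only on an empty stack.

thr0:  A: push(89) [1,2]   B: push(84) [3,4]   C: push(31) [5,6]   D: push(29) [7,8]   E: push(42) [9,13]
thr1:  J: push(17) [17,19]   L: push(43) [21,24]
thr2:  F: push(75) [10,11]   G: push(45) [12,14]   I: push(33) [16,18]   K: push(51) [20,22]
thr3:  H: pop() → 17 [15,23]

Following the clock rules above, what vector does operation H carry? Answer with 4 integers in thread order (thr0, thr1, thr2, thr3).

(0, 1, 0, 1)

F, invoked 10, has no incoming edges; only thr2's bump applies → (0, 0, 1, 0)
J, invoked 17, has no incoming edges; only thr1's bump applies → (0, 1, 0, 0)
A, invoked 1, has no incoming edges; only thr0's bump applies → (1, 0, 0, 0)
G (invocation 12): componentwise max over VC(F)=(0, 0, 1, 0), +1 at thr2, giving (0, 0, 2, 0)
H (invocation 15): componentwise max over VC(J)=(0, 1, 0, 0), +1 at thr3, giving (0, 1, 0, 1)
L (invocation 21): componentwise max over VC(J)=(0, 1, 0, 0), +1 at thr1, giving (0, 2, 0, 0)
B (invocation 3): componentwise max over VC(A)=(1, 0, 0, 0), +1 at thr0, giving (2, 0, 0, 0)
I (invocation 16): componentwise max over VC(G)=(0, 0, 2, 0), +1 at thr2, giving (0, 0, 3, 0)
C (invocation 5): componentwise max over VC(B)=(2, 0, 0, 0), +1 at thr0, giving (3, 0, 0, 0)
K (invocation 20): componentwise max over VC(I)=(0, 0, 3, 0), +1 at thr2, giving (0, 0, 4, 0)
D (invocation 7): componentwise max over VC(C)=(3, 0, 0, 0), +1 at thr0, giving (4, 0, 0, 0)
E (invocation 9): componentwise max over VC(D)=(4, 0, 0, 0), +1 at thr0, giving (5, 0, 0, 0)
target: VC(H) = (0, 1, 0, 1)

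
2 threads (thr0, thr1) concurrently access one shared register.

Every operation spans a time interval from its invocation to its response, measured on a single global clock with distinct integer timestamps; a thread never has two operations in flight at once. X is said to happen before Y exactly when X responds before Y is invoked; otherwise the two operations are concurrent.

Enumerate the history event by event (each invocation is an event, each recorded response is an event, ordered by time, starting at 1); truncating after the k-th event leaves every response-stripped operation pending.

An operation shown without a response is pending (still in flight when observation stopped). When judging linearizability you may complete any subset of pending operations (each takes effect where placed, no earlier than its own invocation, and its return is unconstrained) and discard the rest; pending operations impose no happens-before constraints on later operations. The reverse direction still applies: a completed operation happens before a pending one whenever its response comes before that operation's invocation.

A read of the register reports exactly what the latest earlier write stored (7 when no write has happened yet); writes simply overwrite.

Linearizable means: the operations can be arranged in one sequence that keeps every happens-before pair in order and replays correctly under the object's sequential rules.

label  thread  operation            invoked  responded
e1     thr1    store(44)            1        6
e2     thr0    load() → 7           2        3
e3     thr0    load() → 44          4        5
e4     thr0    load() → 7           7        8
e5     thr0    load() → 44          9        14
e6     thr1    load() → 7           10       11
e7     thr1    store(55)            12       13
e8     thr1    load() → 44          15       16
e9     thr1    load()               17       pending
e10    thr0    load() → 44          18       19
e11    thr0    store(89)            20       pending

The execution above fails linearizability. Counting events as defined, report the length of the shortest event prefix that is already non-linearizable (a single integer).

8

events 1..7 are linearizable, e.g. via e2, e1, e3:
1. e2 load() → 7, leaving value 7
2. e1 store(44), leaving value 44
3. e3 load() → 44, leaving value 44
at event 8 (e4's time-8 response) nothing linearizes any more
for example e1, e2, e3, e4 fails at step 2: e2 load() → 7 is not legal there
for example e2, e1, e3, e4 fails at step 4: e4 load() → 7 is not legal there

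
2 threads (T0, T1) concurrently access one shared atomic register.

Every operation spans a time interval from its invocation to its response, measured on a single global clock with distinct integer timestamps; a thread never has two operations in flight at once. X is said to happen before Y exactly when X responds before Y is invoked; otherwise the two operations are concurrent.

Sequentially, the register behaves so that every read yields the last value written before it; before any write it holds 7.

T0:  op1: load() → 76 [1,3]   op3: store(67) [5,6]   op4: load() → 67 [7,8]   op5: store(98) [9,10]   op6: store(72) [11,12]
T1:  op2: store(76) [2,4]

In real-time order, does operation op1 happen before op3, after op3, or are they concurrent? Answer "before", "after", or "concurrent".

before

op1 spans [1,3], op3 spans [5,6]
resp(op1)=3 < inv(op3)=5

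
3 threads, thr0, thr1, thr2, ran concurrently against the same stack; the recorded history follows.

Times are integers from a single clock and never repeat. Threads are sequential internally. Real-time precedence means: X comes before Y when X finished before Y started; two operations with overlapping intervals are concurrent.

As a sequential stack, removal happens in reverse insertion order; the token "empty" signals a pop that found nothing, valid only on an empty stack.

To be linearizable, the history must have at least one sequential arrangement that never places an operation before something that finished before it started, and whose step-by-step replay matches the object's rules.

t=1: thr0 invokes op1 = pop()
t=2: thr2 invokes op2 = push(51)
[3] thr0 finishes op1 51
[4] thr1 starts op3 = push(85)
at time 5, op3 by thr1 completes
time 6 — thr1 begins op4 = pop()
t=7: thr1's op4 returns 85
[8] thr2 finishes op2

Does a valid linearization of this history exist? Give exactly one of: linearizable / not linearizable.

witness order: op2, op1, op3, op4
step 1: op2 push(51) — stack <51>
step 2: op1 pop() → 51 — stack <>
step 3: op3 push(85) — stack <85>
step 4: op4 pop() → 85 — stack <>

linearizable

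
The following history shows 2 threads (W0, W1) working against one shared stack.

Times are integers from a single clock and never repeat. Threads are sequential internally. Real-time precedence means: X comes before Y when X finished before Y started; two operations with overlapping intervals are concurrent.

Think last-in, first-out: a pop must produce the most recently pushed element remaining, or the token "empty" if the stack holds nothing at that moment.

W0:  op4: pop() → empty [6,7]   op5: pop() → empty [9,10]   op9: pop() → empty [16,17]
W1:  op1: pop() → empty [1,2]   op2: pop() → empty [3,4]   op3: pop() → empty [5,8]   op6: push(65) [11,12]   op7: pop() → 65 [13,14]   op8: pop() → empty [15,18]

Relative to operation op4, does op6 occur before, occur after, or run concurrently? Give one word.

after

op6 spans [11,12], op4 spans [6,7]
resp(op4)=7 < inv(op6)=11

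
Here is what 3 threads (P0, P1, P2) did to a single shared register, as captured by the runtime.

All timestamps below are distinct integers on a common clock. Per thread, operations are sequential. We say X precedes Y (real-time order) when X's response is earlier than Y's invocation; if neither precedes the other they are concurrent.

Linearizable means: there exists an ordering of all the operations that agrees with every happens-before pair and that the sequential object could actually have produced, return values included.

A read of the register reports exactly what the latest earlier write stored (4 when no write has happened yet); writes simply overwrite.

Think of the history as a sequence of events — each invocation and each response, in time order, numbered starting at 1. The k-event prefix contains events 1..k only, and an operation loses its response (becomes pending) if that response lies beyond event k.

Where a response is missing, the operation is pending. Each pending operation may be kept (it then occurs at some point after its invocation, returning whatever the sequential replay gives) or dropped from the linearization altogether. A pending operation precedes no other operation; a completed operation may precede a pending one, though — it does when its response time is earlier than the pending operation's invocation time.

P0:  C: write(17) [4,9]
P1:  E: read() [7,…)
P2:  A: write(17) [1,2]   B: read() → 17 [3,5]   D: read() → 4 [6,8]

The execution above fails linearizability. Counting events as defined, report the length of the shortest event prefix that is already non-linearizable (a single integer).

8

a valid linearization of events 1..7 exists, for instance A, B:
step 1: A write(17) — value 17
step 2: B read() → 17 — value 17
at event 8 (D's time-8 response) nothing linearizes any more
no completion choice of the 2 pending operations (C, E) rescues it — every subset was tried
take A, B, D (pending dropped): step 3 already fails, because D read() → 4 cannot occur there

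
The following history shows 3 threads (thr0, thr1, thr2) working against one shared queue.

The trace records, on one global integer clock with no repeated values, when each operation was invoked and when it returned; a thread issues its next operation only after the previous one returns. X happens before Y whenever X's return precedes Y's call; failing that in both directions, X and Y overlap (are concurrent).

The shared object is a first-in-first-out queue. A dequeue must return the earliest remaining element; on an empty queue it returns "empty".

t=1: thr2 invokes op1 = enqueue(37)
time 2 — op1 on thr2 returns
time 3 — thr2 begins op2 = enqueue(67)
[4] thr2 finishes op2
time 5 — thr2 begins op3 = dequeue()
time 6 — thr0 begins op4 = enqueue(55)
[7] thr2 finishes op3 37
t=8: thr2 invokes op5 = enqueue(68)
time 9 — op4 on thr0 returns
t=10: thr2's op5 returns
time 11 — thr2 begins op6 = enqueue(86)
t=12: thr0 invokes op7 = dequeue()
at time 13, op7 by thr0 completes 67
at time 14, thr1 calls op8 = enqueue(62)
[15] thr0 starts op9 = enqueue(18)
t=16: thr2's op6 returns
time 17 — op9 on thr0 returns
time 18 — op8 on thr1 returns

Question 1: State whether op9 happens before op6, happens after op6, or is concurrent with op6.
Answer: concurrent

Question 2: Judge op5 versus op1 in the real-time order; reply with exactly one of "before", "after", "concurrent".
Answer: after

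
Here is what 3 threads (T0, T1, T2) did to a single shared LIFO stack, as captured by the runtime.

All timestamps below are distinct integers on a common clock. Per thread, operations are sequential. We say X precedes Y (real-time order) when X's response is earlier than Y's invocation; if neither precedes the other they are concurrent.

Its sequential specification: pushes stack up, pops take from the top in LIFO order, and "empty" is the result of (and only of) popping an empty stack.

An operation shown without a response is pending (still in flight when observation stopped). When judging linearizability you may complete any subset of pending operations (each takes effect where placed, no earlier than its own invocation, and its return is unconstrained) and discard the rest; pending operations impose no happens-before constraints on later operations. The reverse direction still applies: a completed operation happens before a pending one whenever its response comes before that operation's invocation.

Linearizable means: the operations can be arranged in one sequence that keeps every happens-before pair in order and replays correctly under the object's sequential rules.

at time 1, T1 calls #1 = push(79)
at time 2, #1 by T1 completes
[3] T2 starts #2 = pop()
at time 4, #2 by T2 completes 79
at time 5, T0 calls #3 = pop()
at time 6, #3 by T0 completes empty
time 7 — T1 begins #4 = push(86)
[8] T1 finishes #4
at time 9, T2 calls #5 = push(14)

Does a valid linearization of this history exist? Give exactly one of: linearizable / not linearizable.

linearizable

one valid linearization: #1, #2, #3, #4
after step 1 (#1 push(79)): stack <79>
after step 2 (#2 pop() → 79): stack <>
after step 3 (#3 pop() → empty): stack <>
after step 4 (#4 push(86)): stack <86>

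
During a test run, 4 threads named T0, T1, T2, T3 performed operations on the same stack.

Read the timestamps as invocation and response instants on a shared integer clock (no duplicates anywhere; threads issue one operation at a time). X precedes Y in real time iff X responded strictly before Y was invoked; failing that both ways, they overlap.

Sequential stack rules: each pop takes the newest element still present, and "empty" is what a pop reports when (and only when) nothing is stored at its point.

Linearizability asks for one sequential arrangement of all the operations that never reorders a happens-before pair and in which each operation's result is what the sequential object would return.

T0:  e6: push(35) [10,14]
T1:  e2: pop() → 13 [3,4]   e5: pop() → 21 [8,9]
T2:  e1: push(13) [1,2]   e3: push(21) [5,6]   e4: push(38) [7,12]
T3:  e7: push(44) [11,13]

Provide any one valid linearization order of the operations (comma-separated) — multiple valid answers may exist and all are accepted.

e1, e2, e3, e5, e4, e6, e7

after step 1 (e1 push(13)): stack <13>
after step 2 (e2 pop() → 13): stack <>
after step 3 (e3 push(21)): stack <21>
after step 4 (e5 pop() → 21): stack <>
after step 5 (e4 push(38)): stack <38>
after step 6 (e6 push(35)): stack <38,35>
after step 7 (e7 push(44)): stack <38,35,44>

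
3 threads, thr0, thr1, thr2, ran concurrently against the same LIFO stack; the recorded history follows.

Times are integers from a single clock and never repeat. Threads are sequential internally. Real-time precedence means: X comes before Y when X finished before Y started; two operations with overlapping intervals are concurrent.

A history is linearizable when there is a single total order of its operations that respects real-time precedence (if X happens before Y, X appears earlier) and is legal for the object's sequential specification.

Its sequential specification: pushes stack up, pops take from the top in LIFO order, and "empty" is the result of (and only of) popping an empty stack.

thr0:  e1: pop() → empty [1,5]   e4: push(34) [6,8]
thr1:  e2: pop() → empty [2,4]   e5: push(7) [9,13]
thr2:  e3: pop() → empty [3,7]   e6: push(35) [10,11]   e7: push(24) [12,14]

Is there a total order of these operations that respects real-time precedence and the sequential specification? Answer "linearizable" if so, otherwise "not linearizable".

a witness: e1, e2, e3, e4, e5, e6, e7
1. e1 pop() → empty, leaving stack <>
2. e2 pop() → empty, leaving stack <>
3. e3 pop() → empty, leaving stack <>
4. e4 push(34), leaving stack <34>
5. e5 push(7), leaving stack <34,7>
6. e6 push(35), leaving stack <34,7,35>
7. e7 push(24), leaving stack <34,7,35,24>

linearizable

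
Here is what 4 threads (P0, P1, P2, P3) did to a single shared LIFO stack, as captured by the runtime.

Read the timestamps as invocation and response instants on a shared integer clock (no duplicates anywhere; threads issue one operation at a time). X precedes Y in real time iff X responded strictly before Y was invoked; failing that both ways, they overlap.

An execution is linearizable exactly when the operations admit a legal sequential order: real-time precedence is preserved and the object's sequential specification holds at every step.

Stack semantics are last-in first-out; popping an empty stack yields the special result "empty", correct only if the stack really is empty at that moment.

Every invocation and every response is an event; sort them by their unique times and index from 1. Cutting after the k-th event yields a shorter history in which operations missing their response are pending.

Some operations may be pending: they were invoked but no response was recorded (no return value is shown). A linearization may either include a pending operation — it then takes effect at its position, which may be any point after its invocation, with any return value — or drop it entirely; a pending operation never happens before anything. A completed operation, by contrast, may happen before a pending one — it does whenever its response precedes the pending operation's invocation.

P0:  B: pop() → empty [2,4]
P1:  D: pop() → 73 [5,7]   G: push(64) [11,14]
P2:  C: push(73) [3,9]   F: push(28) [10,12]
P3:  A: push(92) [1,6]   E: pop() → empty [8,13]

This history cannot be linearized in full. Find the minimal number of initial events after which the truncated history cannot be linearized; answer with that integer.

events 1..12 are linearizable, e.g. via B, A, C, D, E, F:
after step 1 (B pop() → empty): stack <>
after step 2 (A push(92)): stack <92>
after step 3 (C push(73)): stack <92,73>
after step 4 (D pop() → 73): stack <92>
after step 5 (E pop() (pending, included)): stack <>
after step 6 (F push(28)): stack <28>
event 13 — E's response, time 13 — after it, nothing linearizes
completion choices over the 1 pending operation (G) were checked; none helps
take A, B, C, D, E, F (pending dropped): step 2 already fails, because B pop() → empty cannot occur there
take A, B, C, D, F, E (pending dropped): step 2 already fails, because B pop() → empty cannot occur there

13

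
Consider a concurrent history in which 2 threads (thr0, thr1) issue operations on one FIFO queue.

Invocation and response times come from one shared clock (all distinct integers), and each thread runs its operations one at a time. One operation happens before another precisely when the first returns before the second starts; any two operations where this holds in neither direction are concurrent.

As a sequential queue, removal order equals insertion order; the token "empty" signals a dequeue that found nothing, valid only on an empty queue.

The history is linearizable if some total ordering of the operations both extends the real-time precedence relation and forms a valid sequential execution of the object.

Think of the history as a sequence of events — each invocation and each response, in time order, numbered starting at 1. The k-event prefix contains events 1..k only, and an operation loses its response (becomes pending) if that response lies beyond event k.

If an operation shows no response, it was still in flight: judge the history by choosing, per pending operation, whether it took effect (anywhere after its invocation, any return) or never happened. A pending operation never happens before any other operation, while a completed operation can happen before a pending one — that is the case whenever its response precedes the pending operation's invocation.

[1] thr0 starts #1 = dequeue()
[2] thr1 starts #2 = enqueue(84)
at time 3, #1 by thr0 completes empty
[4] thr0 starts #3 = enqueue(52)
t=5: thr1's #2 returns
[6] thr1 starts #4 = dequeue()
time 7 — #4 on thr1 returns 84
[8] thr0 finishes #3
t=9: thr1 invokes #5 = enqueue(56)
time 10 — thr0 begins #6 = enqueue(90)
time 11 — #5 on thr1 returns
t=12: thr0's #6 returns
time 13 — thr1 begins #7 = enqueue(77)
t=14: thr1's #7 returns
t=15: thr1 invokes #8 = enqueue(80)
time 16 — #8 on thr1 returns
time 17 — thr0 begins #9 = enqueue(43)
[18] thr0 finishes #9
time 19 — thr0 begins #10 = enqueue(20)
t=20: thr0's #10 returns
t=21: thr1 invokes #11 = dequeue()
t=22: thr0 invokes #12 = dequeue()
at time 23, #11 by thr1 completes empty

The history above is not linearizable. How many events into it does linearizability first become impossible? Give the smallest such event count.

events 1..22 are linearizable, e.g. via #1, #2, #3, #4, #5, #6, #7, #8, #9, #10:
after step 1 (#1 dequeue() → empty): queue <>
after step 2 (#2 enqueue(84)): queue <84>
after step 3 (#3 enqueue(52)): queue <84,52>
after step 4 (#4 dequeue() → 84): queue <52>
after step 5 (#5 enqueue(56)): queue <52,56>
after step 6 (#6 enqueue(90)): queue <52,56,90>
after step 7 (#7 enqueue(77)): queue <52,56,90,77>
after step 8 (#8 enqueue(80)): queue <52,56,90,77,80>
after step 9 (#9 enqueue(43)): queue <52,56,90,77,80,43>
after step 10 (#10 enqueue(20)): queue <52,56,90,77,80,43,20>
include event 23 — #11 responding at 23 — and every candidate order breaks
completion choices over the 1 pending operation (#12) were checked; none helps
take #1, #2, #3, #4, #5, #6, #7, #8, #9, #10, #11 (pending dropped): step 11 already fails, because #11 dequeue() → empty cannot occur there
take #1, #2, #3, #4, #6, #5, #7, #8, #9, #10, #11 (pending dropped): step 11 already fails, because #11 dequeue() → empty cannot occur there

23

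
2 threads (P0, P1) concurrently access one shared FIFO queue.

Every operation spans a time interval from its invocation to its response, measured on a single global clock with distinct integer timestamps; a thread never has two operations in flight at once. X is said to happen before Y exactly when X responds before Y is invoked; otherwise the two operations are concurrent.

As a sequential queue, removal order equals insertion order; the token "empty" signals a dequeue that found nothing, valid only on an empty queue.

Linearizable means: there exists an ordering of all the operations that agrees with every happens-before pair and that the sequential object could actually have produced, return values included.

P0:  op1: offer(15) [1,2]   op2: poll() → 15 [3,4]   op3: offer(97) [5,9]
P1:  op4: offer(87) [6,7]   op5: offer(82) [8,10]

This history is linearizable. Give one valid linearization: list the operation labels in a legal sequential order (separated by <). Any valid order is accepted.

step 1: op1 offer(15) — queue <15>
step 2: op2 poll() → 15 — queue <>
step 3: op3 offer(97) — queue <97>
step 4: op4 offer(87) — queue <97,87>
step 5: op5 offer(82) — queue <97,87,82>

op1 < op2 < op3 < op4 < op5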